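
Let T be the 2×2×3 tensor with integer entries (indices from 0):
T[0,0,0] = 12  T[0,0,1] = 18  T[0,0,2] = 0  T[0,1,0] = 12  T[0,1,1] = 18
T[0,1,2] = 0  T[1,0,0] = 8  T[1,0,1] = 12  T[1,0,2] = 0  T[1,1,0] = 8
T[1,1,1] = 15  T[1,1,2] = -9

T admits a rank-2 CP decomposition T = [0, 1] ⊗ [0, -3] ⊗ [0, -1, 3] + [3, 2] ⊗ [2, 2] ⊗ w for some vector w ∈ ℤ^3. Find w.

w = [2, 3, 0]

Subtract the known terms from T to get the rank-1 residual R = [3, 2] ⊗ [2, 2] ⊗ w, so R[i,j,k] = a[i]·b[j]·w[k]. Pick indices with nonzero a[0]·b[0] = (3)·(2) = 6. Only the fibre through (0,0,·) is needed: R[0,0,:] = T[0,0,:] − Σₗ aₗ[0]bₗ[0]cₗ = [12, 18, 0] − (0)·(0)·[0, -1, 3] = [12, 18, 0]. Then w[k] = R[0,0,k] / 6 for each k, giving w = [12, 18, 0] / 6 = [2, 3, 0].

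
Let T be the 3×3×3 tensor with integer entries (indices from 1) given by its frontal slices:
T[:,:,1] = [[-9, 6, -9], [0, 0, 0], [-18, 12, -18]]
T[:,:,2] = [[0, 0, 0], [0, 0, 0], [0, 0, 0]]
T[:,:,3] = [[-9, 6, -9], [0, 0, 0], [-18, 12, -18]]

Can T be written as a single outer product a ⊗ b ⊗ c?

Yes

The mode-1 fibre T[:,1,1] = [-9, 0, -18] gives a = [1, 0, 2] (primitive direction); the mode-2 fibre T[1,:,1] = [-9, 6, -9] gives b = [3, -2, 3]; then c[k] = T[1,1,k] / (a[1]·b[1]) = [-9, 0, -9] / 3 = [-3, 0, -3].
Expanding [1, 0, 2] ⊗ [3, -2, 3] ⊗ [-3, 0, -3] reproduces all 27 entries of T, so T = [1, 0, 2] ⊗ [3, -2, 3] ⊗ [-3, 0, -3] and rank(T) ≤ 1.
Equivalently every frontal slice T[:,:,k] is c[k] times the rank-1 matrix [1, 0, 2] ⊗ [3, -2, 3]. So T has rank 1 (it is nonzero).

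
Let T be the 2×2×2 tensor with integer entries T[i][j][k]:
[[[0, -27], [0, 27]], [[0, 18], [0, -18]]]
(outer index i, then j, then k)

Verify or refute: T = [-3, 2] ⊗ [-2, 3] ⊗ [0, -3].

No

Reconstruct entry (0,0,1) from the claimed factors: Σₗ aₗ[0]bₗ[0]cₗ[1] = (-3)·(-2)·(-3) = -18, but T[0,0,1] = -27. The claim is false.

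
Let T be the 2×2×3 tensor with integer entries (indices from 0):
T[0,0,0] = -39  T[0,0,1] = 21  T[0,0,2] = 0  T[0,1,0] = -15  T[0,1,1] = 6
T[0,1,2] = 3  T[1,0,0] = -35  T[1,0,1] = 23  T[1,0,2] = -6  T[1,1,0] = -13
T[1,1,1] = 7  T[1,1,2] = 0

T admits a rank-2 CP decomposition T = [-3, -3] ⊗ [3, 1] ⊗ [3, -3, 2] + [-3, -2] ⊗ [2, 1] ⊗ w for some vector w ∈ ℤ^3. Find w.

w = [2, 1, -3]

Subtract the known terms from T to get the rank-1 residual R = [-3, -2] ⊗ [2, 1] ⊗ w, so R[i,j,k] = a[i]·b[j]·w[k]. Pick indices with nonzero a[0]·b[0] = (-3)·(2) = -6. Only the fibre through (0,0,·) is needed: R[0,0,:] = T[0,0,:] − Σₗ aₗ[0]bₗ[0]cₗ = [-39, 21, 0] − (-3)·(3)·[3, -3, 2] = [-12, -6, 18]. Then w[k] = R[0,0,k] / -6 for each k, giving w = [-12, -6, 18] / -6 = [2, 1, -3].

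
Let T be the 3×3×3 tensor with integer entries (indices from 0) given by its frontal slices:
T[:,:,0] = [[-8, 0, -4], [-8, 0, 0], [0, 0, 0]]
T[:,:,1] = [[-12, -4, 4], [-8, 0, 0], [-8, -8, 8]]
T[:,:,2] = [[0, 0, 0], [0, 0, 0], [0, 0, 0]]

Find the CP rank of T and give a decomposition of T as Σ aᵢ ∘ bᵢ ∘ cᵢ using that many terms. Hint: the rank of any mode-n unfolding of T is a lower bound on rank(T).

Lower bound: in the mode-2 unfolding of T (rows indexed by j, columns by (i,k)) the 3×3 minor on rows j ∈ {0, 1, 2}, columns (i,k) ∈ {(0,0), (0,1), (1,0)} is det [[-8, -12, -8], [0, -4, 0], [-4, 4, 0]] = 128 ≠ 0, so that unfolding has rank ≥ 3 and hence rank(T) ≥ 3 (CP rank is at least every unfolding rank, though it can be larger).
Upper bound: T is a sum of 3 rank-1 terms, T = [1, 0, 0] ∘ [0, 0, 1] ∘ [-4, 0, 0] + [1, 0, 2] ∘ [1, 1, -1] ∘ [0, -4, 0] + [1, 1, 0] ∘ [1, 0, 0] ∘ [-8, -8, 0] (written with every a and b primitive with positive leading entry and the scale carried by c; CP decompositions are not unique, and this one is verified by expanding entrywise), so rank(T) ≤ 3.
These bounds meet, so rank(T) = 3.

rank(T) = 3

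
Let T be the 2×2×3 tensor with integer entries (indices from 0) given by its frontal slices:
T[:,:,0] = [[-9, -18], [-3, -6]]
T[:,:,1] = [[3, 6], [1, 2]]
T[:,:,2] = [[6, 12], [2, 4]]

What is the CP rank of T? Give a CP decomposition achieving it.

rank(T) = 1

Lower bound: T ≠ 0 (e.g. T[0,0,0] = -9), so rank(T) ≥ 1.
Upper bound: if T = a ⊗ b ⊗ c then every fibre of T is a multiple of the corresponding factor, so read the factors off the fibres through the nonzero entry T[0,0,0] = -9.
The mode-1 fibre T[:,0,0] = [-9, -3] gives a = (3, 1) (primitive direction); the mode-2 fibre T[0,:,0] = [-9, -18] gives b = (1, 2); then c[k] = T[0,0,k] / (a[0]·b[0]) = [-9, 3, 6] / 3 = (-3, 1, 2).
Expanding (3, 1) ⊗ (1, 2) ⊗ (-3, 1, 2) reproduces all 12 entries of T, so T = (3, 1) ⊗ (1, 2) ⊗ (-3, 1, 2) and rank(T) ≤ 1.
These bounds meet, so rank(T) = 1.
Check entry T[0,0,2] = 6: (3)·(1)·(2) = 6.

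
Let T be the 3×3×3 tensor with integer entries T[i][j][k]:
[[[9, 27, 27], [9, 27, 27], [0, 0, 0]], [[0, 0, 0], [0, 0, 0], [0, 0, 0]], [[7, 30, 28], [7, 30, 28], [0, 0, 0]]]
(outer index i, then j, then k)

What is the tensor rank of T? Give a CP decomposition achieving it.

Lower bound: the mode-1 unfolding of T (rows indexed by i, columns by (j,k) = (0,0), (0,1), (0,2), (1,0), (1,1), (1,2), (2,0), (2,1), (2,2)) is [[9, 27, 27, 9, 27, 27, 0, 0, 0], [0, 0, 0, 0, 0, 0, 0, 0, 0], [7, 30, 28, 7, 30, 28, 0, 0, 0]].
There the 2×2 minor on rows i ∈ {0, 2}, columns (j,k) ∈ {(0,0), (0,1)} is det [[9, 27], [7, 30]] = 81 ≠ 0, so this unfolding has rank ≥ 2; CP rank is at least every unfolding rank, so rank(T) ≥ 2. (This is only a lower bound: in general the CP rank may exceed every unfolding rank, so we still need to exhibit 2 rank-1 terms summing to T.)
Upper bound — finding two terms. Every mode-2 slice of T is a multiple of one matrix: T[:,j,:] = b[j]·M with b = [1, 1, 0] and M = [[9, 27, 27], [0, 0, 0], [7, 30, 28]] (rows indexed by i, columns by k). So it suffices to write M as a sum of two rank-1 matrices.
Row 1 of M is zero, so splitting by the other two rows, M = [1, 0, 0][9, 27, 27]ᵀ + [0, 0, 1][7, 30, 28]ᵀ.
Hence T = [1, 0, 0] ∘ [1, 1, 0] ∘ [9, 27, 27] + [0, 0, 1] ∘ [1, 1, 0] ∘ [7, 30, 28], so rank(T) ≤ 2.
These bounds meet, so rank(T) = 2.
Check entry T[1,2,1] = 0: (0)·(0)·(27) + (0)·(0)·(30) = 0.

rank(T) = 2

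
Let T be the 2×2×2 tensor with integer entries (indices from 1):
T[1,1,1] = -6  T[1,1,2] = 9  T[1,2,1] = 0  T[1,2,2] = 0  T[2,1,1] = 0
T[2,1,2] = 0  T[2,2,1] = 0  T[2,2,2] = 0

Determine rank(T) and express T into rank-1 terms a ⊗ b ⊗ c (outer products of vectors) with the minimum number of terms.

rank(T) = 1

Lower bound: T ≠ 0 (e.g. T[1,1,1] = -6), so rank(T) ≥ 1.
Upper bound: the mode-1 fibre T[:,1,1] = [-6, 0] gives a = [1, 0] (primitive direction); the mode-2 fibre T[1,:,1] = [-6, 0] gives b = [1, 0]; then c[k] = T[1,1,k] / (a[1]·b[1]) = [-6, 9] / 1 = [-6, 9].
Expanding [1, 0] ⊗ [1, 0] ⊗ [-6, 9] reproduces all 8 entries of T, so T = [1, 0] ⊗ [1, 0] ⊗ [-6, 9] and rank(T) ≤ 1.
These bounds meet, so rank(T) = 1.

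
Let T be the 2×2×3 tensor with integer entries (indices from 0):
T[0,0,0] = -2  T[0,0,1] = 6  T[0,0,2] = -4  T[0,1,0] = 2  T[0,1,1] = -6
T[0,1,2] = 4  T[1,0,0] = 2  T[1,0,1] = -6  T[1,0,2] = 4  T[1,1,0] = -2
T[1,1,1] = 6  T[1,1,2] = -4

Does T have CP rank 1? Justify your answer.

If T = a (x) b (x) c then every fibre of T is a multiple of the corresponding factor, so read the factors off the fibres through the nonzero entry T[0,0,0] = -2.
The mode-1 fibre T[:,0,0] = [-2, 2] gives a = (1, -1) (primitive direction); the mode-2 fibre T[0,:,0] = [-2, 2] gives b = (1, -1); then c[k] = T[0,0,k] / (a[0]·b[0]) = [-2, 6, -4] / 1 = (-2, 6, -4).
Expanding (1, -1) (x) (1, -1) (x) (-2, 6, -4) reproduces all 12 entries of T, so T = (1, -1) (x) (1, -1) (x) (-2, 6, -4) and rank(T) ≤ 1.
Equivalently every frontal slice T[:,:,k] is c[k] times the rank-1 matrix (1, -1) (x) (1, -1). So T has rank 1 (it is nonzero).

Yes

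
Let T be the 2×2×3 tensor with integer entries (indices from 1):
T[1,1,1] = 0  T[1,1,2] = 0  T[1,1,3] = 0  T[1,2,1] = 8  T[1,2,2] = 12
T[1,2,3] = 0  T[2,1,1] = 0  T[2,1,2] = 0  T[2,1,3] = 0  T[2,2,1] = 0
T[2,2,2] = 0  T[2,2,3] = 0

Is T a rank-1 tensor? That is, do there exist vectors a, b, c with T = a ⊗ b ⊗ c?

If T = a ⊗ b ⊗ c then every fibre of T is a multiple of the corresponding factor, so read the factors off the fibres through the nonzero entry T[1,2,1] = 8.
The mode-1 fibre T[:,2,1] = [8, 0] gives a = [1, 0] (primitive direction); the mode-2 fibre T[1,:,1] = [0, 8] gives b = [0, 1]; then c[k] = T[1,2,k] / (a[1]·b[2]) = [8, 12, 0] / 1 = [8, 12, 0].
Expanding [1, 0] ⊗ [0, 1] ⊗ [8, 12, 0] reproduces all 12 entries of T, so T = [1, 0] ⊗ [0, 1] ⊗ [8, 12, 0] and rank(T) ≤ 1.
Equivalently every frontal slice T[:,:,k] is c[k] times the rank-1 matrix [1, 0] ⊗ [0, 1]. So T has rank 1 (it is nonzero).

Yes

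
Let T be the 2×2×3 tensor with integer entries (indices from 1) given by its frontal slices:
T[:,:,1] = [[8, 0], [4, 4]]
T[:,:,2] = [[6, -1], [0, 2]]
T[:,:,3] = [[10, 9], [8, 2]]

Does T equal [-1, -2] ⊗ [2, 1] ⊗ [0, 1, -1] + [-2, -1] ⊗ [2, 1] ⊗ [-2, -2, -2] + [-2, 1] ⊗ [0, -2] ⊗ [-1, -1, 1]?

Reconstruct entrywise from the claimed factors. For example, T[1,1,2] = 6 and Σₗ aₗ[1]bₗ[1]cₗ[2] = (-1)·(2)·(1) + (-2)·(2)·(-2) + (-2)·(0)·(-1) = 6; checking all 12 entries, every one matches. The claim holds.

Yes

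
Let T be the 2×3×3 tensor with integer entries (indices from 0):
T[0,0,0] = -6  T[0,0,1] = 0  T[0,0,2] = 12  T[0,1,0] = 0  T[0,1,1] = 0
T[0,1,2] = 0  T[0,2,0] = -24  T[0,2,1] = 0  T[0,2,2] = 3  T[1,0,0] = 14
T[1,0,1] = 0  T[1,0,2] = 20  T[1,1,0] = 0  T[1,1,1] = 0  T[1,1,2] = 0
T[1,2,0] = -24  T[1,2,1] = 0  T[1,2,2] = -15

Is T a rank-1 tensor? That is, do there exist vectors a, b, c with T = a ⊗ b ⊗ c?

No

The mode-1 unfolding of T (rows indexed by i, columns by (j,k) = (0,0), (0,1), (0,2), (1,0), (1,1), (1,2), (2,0), (2,1), (2,2)) is [[-6, 0, 12, 0, 0, 0, -24, 0, 3], [14, 0, 20, 0, 0, 0, -24, 0, -15]].
There the 2×2 minor on rows i ∈ {0, 1}, columns (j,k) ∈ {(0,0), (0,2)} is det [[-6, 12], [14, 20]] = -288 ≠ 0, so this unfolding has rank ≥ 2; CP rank is at least every unfolding rank, so rank(T) ≥ 2.
In particular rank(T) ≥ 2 > 1, so T is not rank-1.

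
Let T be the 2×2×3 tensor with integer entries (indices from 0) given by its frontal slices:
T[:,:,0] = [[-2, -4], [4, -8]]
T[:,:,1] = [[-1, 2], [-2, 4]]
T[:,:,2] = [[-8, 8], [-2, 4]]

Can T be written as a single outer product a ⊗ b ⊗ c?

The mode-3 unfolding of T (rows indexed by k, columns by (i,j) = (0,0), (0,1), (1,0), (1,1)) is [[-2, -4, 4, -8], [-1, 2, -2, 4], [-8, 8, -2, 4]].
There the 3×3 minor on rows k ∈ {0, 1, 2}, columns (i,j) ∈ {(0,0), (0,1), (1,0)} is det [[-2, -4, 4], [-1, 2, -2], [-8, 8, -2]] = -48 ≠ 0, so this unfolding has rank ≥ 3; CP rank is at least every unfolding rank, so rank(T) ≥ 3.
In particular rank(T) ≥ 3 > 1, so T is not rank-1.

No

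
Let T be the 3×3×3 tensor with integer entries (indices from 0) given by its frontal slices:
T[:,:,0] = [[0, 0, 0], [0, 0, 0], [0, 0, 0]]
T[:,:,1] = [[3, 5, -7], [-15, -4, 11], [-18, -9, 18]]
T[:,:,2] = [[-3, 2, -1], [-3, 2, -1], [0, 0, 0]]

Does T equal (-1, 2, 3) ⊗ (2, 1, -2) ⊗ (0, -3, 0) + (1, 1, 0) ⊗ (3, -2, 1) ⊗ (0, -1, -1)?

Yes

Reconstruct entrywise from the claimed factors. For example, T[2,0,0] = 0 and Σₗ aₗ[2]bₗ[0]cₗ[0] = (3)·(2)·(0) + (0)·(3)·(0) = 0; checking all 27 entries, every one matches. The claim holds.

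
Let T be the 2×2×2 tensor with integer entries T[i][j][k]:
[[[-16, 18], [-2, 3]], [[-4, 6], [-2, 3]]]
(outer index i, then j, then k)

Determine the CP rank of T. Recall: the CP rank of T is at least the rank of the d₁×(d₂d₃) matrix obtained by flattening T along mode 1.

2

Lower bound: in the mode-3 unfolding of T (rows indexed by k, columns by (i,j)) the 2×2 minor on rows k ∈ {0, 1}, columns (i,j) ∈ {(0,0), (0,1)} is det [[-16, -2], [18, 3]] = -12 ≠ 0, so that unfolding has rank ≥ 2 and hence rank(T) ≥ 2 (CP rank is at least every unfolding rank, though it can be larger).
Upper bound: with S_k = T[:,:,k], the two rank-1 terms a₁b₁ᵀ, a₂b₂ᵀ are the rank-1 members of the pencil x·S₀ + y·S₁.
det(x·S₀ + y·S₁) is 24·x² − 60·xy + 36·y² = 12·(2·x − 3·y)(x − y), vanishing at (x:y) = (3:2) and (1:1).
M₁ = 3·S₀ + 2·S₁ = [[-12, 0], [0, 0]] = (-12)·[1, 0][1, 0]ᵀ and M₂ = S₀ + S₁ = [[2, 1], [2, 1]] = [1, 1][2, 1]ᵀ, so take a₁ = [1, 0], b₁ = [1, 0], a₂ = [1, 1], b₂ = [2, 1].
Each slice is an integer combination of E₁ = a₁b₁ᵀ and E₂ = a₂b₂ᵀ: S₀ = −12·E₁ − 2·E₂, S₁ = 12·E₁ + 3·E₂; reading off coefficients, c₁ = [-12, 12] and c₂ = [-2, 3].
Hence T = [1, 0] ⊗ [1, 0] ⊗ [-12, 12] + [1, 1] ⊗ [2, 1] ⊗ [-2, 3], so rank(T) ≤ 2.
These bounds meet, so rank(T) = 2.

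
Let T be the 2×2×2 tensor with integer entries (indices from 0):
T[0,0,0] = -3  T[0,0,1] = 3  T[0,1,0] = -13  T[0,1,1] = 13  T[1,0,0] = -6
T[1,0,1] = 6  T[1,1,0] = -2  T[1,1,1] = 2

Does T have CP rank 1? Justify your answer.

No

The mode-2 unfolding of T (rows indexed by j, columns by (i,k) = (0,0), (0,1), (1,0), (1,1)) is [[-3, 3, -6, 6], [-13, 13, -2, 2]].
There the 2×2 minor on rows j ∈ {0, 1}, columns (i,k) ∈ {(0,0), (1,0)} is det [[-3, -6], [-13, -2]] = -72 ≠ 0, so this unfolding has rank ≥ 2; CP rank is at least every unfolding rank, so rank(T) ≥ 2.
In particular rank(T) ≥ 2 > 1, so T is not rank-1.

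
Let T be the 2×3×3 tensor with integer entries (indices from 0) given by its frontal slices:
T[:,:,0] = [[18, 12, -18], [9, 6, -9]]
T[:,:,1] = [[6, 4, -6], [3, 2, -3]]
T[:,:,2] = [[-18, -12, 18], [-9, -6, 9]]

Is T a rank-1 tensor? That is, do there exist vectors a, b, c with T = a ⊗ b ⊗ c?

Yes

The mode-1 fibre T[:,0,0] = [18, 9] gives a = (2, 1) (primitive direction); the mode-2 fibre T[0,:,0] = [18, 12, -18] gives b = (3, 2, -3); then c[k] = T[0,0,k] / (a[0]·b[0]) = [18, 6, -18] / 6 = (3, 1, -3).
Expanding (2, 1) ⊗ (3, 2, -3) ⊗ (3, 1, -3) reproduces all 18 entries of T, so T = (2, 1) ⊗ (3, 2, -3) ⊗ (3, 1, -3) and rank(T) ≤ 1.
Equivalently every frontal slice T[:,:,k] is c[k] times the rank-1 matrix (2, 1) ⊗ (3, 2, -3). So T has rank 1 (it is nonzero).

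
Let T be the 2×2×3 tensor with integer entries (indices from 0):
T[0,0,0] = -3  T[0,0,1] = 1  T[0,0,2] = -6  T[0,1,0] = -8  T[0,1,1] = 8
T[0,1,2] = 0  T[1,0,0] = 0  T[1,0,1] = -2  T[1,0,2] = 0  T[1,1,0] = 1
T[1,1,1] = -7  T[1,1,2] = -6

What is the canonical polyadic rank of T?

Lower bound: the mode-3 unfolding of T (rows indexed by k, columns by (i,j) = (0,0), (0,1), (1,0), (1,1)) is [[-3, -8, 0, 1], [1, 8, -2, -7], [-6, 0, 0, -6]].
There the 3×3 minor on rows k ∈ {0, 1, 2}, columns (i,j) ∈ {(0,0), (0,1), (1,0)} is det [[-3, -8, 0], [1, 8, -2], [-6, 0, 0]] = -96 ≠ 0, so this unfolding has rank ≥ 3; CP rank is at least every unfolding rank, so rank(T) ≥ 3. (Flattening ranks never certify an upper bound on CP rank; for that we must actually write T with 3 rank-1 terms.)
Upper bound: T is a sum of 3 rank-1 terms, T = (1, 1) (x) (1, 2) (x) (-1, -1, -2) + (2, -1) (x) (0, 1) (x) (-2, 4, 4) + (2, -1) (x) (1, 1) (x) (-1, 1, -2) (one valid choice — decompositions are not unique — normalised so each a, b is primitive with positive first nonzero entry; check it by expanding all entries), so rank(T) ≤ 3.
These bounds meet, so rank(T) = 3.

3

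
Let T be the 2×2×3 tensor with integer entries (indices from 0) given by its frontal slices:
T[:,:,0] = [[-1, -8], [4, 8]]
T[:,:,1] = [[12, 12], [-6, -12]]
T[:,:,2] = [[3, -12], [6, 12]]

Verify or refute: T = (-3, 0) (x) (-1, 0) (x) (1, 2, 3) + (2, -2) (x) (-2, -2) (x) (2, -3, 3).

Reconstruct entry (0,0,0) from the claimed factors: Σₗ aₗ[0]bₗ[0]cₗ[0] = (-3)·(-1)·(1) + (2)·(-2)·(2) = -5, but T[0,0,0] = -1. The claim is false.

No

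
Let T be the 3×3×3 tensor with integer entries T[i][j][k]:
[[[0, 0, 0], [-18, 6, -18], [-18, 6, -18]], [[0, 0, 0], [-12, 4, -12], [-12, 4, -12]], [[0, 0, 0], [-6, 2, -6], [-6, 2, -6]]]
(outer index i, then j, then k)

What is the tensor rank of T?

Lower bound: T ≠ 0 (e.g. T[0,1,0] = -18), so rank(T) ≥ 1.
Upper bound: the mode-1 fibre T[:,1,0] = [-18, -12, -6] gives a = [3, 2, 1] (primitive direction); the mode-2 fibre T[0,:,0] = [0, -18, -18] gives b = [0, 1, 1]; then c[k] = T[0,1,k] / (a[0]·b[1]) = [-18, 6, -18] / 3 = [-6, 2, -6].
Expanding [3, 2, 1] (x) [0, 1, 1] (x) [-6, 2, -6] reproduces all 27 entries of T, so T = [3, 2, 1] (x) [0, 1, 1] (x) [-6, 2, -6] and rank(T) ≤ 1.
These bounds meet, so rank(T) = 1.

1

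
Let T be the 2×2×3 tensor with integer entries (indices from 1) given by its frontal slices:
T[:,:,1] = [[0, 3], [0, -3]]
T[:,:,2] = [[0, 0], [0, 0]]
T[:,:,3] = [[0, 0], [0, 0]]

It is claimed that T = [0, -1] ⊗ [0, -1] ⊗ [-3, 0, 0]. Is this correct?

Reconstruct entry (1,2,1) from the claimed factors: Σₗ aₗ[1]bₗ[2]cₗ[1] = (0)·(-1)·(-3) = 0, but T[1,2,1] = 3. The claim is false.

No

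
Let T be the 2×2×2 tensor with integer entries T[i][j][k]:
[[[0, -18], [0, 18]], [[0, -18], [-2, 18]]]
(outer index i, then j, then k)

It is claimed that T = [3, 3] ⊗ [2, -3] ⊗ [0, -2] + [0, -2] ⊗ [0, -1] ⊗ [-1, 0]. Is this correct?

No

Reconstruct entry (0,0,1) from the claimed factors: Σₗ aₗ[0]bₗ[0]cₗ[1] = (3)·(2)·(-2) + (0)·(0)·(0) = -12, but T[0,0,1] = -18. The claim is false.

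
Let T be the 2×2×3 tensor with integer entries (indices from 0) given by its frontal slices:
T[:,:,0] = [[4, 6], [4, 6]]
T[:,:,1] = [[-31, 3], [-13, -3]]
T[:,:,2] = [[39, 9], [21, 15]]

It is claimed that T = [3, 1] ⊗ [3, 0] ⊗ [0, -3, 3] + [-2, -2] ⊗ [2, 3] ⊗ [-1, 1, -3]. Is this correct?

Reconstruct entry (0,1,1) from the claimed factors: Σₗ aₗ[0]bₗ[1]cₗ[1] = (3)·(0)·(-3) + (-2)·(3)·(1) = -6, but T[0,1,1] = 3. The claim is false.

No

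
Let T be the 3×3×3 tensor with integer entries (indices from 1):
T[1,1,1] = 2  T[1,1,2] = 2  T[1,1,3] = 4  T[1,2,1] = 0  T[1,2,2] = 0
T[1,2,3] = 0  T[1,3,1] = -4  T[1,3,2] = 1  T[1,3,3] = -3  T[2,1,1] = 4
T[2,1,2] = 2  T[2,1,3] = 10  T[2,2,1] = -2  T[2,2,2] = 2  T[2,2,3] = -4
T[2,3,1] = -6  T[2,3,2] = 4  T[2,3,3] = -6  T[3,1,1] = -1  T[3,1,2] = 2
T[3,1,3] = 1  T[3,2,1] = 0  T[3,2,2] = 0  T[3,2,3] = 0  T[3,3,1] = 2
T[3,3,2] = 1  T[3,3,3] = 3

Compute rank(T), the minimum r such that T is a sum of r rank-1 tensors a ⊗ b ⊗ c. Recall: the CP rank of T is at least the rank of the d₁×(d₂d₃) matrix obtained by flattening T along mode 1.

3

Lower bound: in the mode-1 unfolding of T (rows indexed by i, columns by (j,k)) the 3×3 minor on rows i ∈ {1, 2, 3}, columns (j,k) ∈ {(1,1), (1,2), (1,3)} is det [[2, 2, 4], [4, 2, 10], [-1, 2, 1]] = -24 ≠ 0, so that unfolding has rank ≥ 3 and hence rank(T) ≥ 3 (CP rank is at least every unfolding rank, though it can be larger).
Upper bound: T is a sum of 3 rank-1 terms, T = [0, 1, 0] ⊗ [1, -1, -1] ⊗ [2, -2, 4] + [1, 2, 1] ⊗ [2, 0, 1] ⊗ [0, 1, 1] + [2, 2, -1] ⊗ [1, 0, -2] ⊗ [1, 0, 1] (one valid choice — decompositions are not unique — normalised so each a, b is primitive with positive first nonzero entry; check it by expanding all entries), so rank(T) ≤ 3.
These bounds meet, so rank(T) = 3.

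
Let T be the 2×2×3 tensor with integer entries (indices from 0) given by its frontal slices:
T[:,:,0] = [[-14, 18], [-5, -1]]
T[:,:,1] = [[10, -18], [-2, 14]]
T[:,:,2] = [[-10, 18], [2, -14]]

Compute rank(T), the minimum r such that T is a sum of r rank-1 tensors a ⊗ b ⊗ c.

2

Lower bound: the mode-2 unfolding of T (rows indexed by j, columns by (i,k) = (0,0), (0,1), (0,2), (1,0), (1,1), (1,2)) is [[-14, 10, -10, -5, -2, 2], [18, -18, 18, -1, 14, -14]].
There the 2×2 minor on rows j ∈ {0, 1}, columns (i,k) ∈ {(0,0), (0,1)} is det [[-14, 10], [18, -18]] = 72 ≠ 0, so this unfolding has rank ≥ 2; CP rank is at least every unfolding rank, so rank(T) ≥ 2. (Flattening ranks never certify an upper bound on CP rank; for that we must actually write T with 2 rank-1 terms.)
Upper bound — finding two terms. Write S_k = T[:,:,k] for the frontal slices: S₀ = [[-14, 18], [-5, -1]], S₁ = [[10, -18], [-2, 14]], S₂ = [[-10, 18], [2, -14]].
If T = a₁ ⊗ b₁ ⊗ c₁ + a₂ ⊗ b₂ ⊗ c₂ then each S_k = c₁[k]·a₁b₁ᵀ + c₂[k]·a₂b₂ᵀ. S₀ and S₁ are linearly independent, so a₁b₁ᵀ and a₂b₂ᵀ must span the same plane of matrices: they are the rank-1 matrices of the form x·S₀ + y·S₁.
det(x·S₀ + y·S₁) is 104·x² − 260·xy + 104·y² = 52·(x − 2·y)(2·x − y), vanishing at (x:y) = (2:1) and (1:2).
M₁ = 2·S₀ + S₁ = [[-18, 18], [-12, 12]] = (-6)·[3, 2][1, -1]ᵀ and M₂ = S₀ + 2·S₁ = [[6, -18], [-9, 27]] = 3·[2, -3][1, -3]ᵀ, so take a₁ = [3, 2], b₁ = [1, -1], a₂ = [2, -3], b₂ = [1, -3].
Each slice is an integer combination of E₁ = a₁b₁ᵀ and E₂ = a₂b₂ᵀ: S₀ = −4·E₁ − E₂, S₁ = 2·E₁ + 2·E₂, S₂ = −2·E₁ − 2·E₂; reading off coefficients, c₁ = [-4, 2, -2] and c₂ = [-1, 2, -2].
Hence T = [3, 2] ⊗ [1, -1] ⊗ [-4, 2, -2] + [2, -3] ⊗ [1, -3] ⊗ [-1, 2, -2], so rank(T) ≤ 2.
These bounds meet, so rank(T) = 2.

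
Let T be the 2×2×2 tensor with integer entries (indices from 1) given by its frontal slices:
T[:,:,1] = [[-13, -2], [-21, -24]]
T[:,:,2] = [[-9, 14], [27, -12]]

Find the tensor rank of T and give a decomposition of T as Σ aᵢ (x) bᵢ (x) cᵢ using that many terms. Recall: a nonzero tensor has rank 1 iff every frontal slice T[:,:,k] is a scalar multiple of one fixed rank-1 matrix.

rank(T) = 2

Lower bound: in the mode-2 unfolding of T (rows indexed by j, columns by (i,k)) the 2×2 minor on rows j ∈ {1, 2}, columns (i,k) ∈ {(1,1), (1,2)} is det [[-13, -9], [-2, 14]] = -200 ≠ 0, so that unfolding has rank ≥ 2 and hence rank(T) ≥ 2 (CP rank is at least every unfolding rank, though it can be larger).
Upper bound: with S_k = T[:,:,k], the two rank-1 terms a₁b₁ᵀ, a₂b₂ᵀ are the rank-1 members of the pencil x·S₁ + y·S₂.
det(x·S₁ + y·S₂) is 270·x² + 720·xy − 270·y² = 90·(x + 3·y)(3·x − y), vanishing at (x:y) = (3:-1) and (1:3).
M₁ = 3·S₁ − S₂ = [[-30, -20], [-90, -60]] = (-10)·[1, 3][3, 2]ᵀ and M₂ = S₁ + 3·S₂ = [[-40, 40], [60, -60]] = (-20)·[2, -3][1, -1]ᵀ, so take a₁ = [1, 3], b₁ = [3, 2], a₂ = [2, -3], b₂ = [1, -1].
Each slice is an integer combination of E₁ = a₁b₁ᵀ and E₂ = a₂b₂ᵀ: S₁ = −3·E₁ − 2·E₂, S₂ = E₁ − 6·E₂; reading off coefficients, c₁ = [-3, 1] and c₂ = [-2, -6].
Hence T = [1, 3] (x) [3, 2] (x) [-3, 1] + [2, -3] (x) [1, -1] (x) [-2, -6], so rank(T) ≤ 2.
These bounds meet, so rank(T) = 2.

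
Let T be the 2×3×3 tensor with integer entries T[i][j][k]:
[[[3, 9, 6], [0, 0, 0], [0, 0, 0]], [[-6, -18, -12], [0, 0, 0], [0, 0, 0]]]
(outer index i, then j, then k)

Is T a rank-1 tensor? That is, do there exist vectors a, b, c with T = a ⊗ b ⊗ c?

The mode-1 fibre T[:,0,0] = [3, -6] gives a = [1, -2] (primitive direction); the mode-2 fibre T[0,:,0] = [3, 0, 0] gives b = [1, 0, 0]; then c[k] = T[0,0,k] / (a[0]·b[0]) = [3, 9, 6] / 1 = [3, 9, 6].
Expanding [1, -2] ⊗ [1, 0, 0] ⊗ [3, 9, 6] reproduces all 18 entries of T, so T = [1, -2] ⊗ [1, 0, 0] ⊗ [3, 9, 6] and rank(T) ≤ 1.
Equivalently every frontal slice T[:,:,k] is c[k] times the rank-1 matrix [1, -2] ⊗ [1, 0, 0]. So T has rank 1 (it is nonzero).

Yes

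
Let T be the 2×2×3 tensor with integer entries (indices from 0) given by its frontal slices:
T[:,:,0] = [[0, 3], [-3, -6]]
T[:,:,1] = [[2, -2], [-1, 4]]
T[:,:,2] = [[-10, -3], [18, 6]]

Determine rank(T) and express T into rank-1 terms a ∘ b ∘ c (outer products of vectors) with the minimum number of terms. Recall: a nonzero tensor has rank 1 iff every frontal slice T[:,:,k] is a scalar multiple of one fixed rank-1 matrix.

Lower bound: the mode-1 unfolding of T (rows indexed by i, columns by (j,k) = (0,0), (0,1), (0,2), (1,0), (1,1), (1,2)) is [[0, 2, -10, 3, -2, -3], [-3, -1, 18, -6, 4, 6]].
There the 2×2 minor on rows i ∈ {0, 1}, columns (j,k) ∈ {(0,0), (0,1)} is det [[0, 2], [-3, -1]] = 6 ≠ 0, so this unfolding has rank ≥ 2; CP rank is at least every unfolding rank, so rank(T) ≥ 2. (Flattening ranks never certify an upper bound on CP rank; for that we must actually write T with 2 rank-1 terms.)
Upper bound — finding two terms. Write S_k = T[:,:,k] for the frontal slices: S₀ = [[0, 3], [-3, -6]], S₁ = [[2, -2], [-1, 4]], S₂ = [[-10, -3], [18, 6]].
If T = a₁ ∘ b₁ ∘ c₁ + a₂ ∘ b₂ ∘ c₂ then each S_k = c₁[k]·a₁b₁ᵀ + c₂[k]·a₂b₂ᵀ. S₀ and S₁ are linearly independent, so a₁b₁ᵀ and a₂b₂ᵀ must span the same plane of matrices: they are the rank-1 matrices of the form x·S₀ + y·S₁.
det(x·S₀ + y·S₁) is 9·x² − 15·xy + 6·y² = 3·(3·x − 2·y)(x − y), vanishing at (x:y) = (2:3) and (1:1).
M₁ = 2·S₀ + 3·S₁ = [[6, 0], [-9, 0]] = 3·(2, -3)(1, 0)ᵀ and M₂ = S₀ + S₁ = [[2, 1], [-4, -2]] = (1, -2)(2, 1)ᵀ, so take a₁ = (2, -3), b₁ = (1, 0), a₂ = (1, -2), b₂ = (2, 1).
Each slice is an integer combination of E₁ = a₁b₁ᵀ and E₂ = a₂b₂ᵀ: S₀ = −3·E₁ + 3·E₂, S₁ = 3·E₁ − 2·E₂, S₂ = −2·E₁ − 3·E₂; reading off coefficients, c₁ = (-3, 3, -2) and c₂ = (3, -2, -3).
Hence T = (2, -3) ∘ (1, 0) ∘ (-3, 3, -2) + (1, -2) ∘ (2, 1) ∘ (3, -2, -3), so rank(T) ≤ 2.
These bounds meet, so rank(T) = 2.
Check entry T[1,0,2] = 18: (-3)·(1)·(-2) + (-2)·(2)·(-3) = 18.

rank(T) = 2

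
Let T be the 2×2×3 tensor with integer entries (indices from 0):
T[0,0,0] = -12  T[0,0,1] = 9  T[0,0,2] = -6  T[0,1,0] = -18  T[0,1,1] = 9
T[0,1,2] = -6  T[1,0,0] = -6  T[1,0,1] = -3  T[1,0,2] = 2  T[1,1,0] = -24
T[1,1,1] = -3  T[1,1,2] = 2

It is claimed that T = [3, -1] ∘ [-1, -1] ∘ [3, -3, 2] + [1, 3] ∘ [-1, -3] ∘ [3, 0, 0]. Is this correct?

Reconstruct entrywise from the claimed factors. For example, T[0,0,2] = -6 and Σₗ aₗ[0]bₗ[0]cₗ[2] = (3)·(-1)·(2) + (1)·(-1)·(0) = -6; checking all 12 entries, every one matches. The claim holds.

Yes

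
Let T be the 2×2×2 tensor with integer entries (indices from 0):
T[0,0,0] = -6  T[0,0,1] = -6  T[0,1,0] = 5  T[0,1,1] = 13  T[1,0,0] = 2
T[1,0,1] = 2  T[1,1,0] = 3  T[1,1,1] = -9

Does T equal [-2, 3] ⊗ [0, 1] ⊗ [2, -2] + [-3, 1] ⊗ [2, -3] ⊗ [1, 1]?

Yes

Reconstruct entrywise from the claimed factors. For example, T[0,0,1] = -6 and Σₗ aₗ[0]bₗ[0]cₗ[1] = (-2)·(0)·(-2) + (-3)·(2)·(1) = -6; checking all 8 entries, every one matches. The claim holds.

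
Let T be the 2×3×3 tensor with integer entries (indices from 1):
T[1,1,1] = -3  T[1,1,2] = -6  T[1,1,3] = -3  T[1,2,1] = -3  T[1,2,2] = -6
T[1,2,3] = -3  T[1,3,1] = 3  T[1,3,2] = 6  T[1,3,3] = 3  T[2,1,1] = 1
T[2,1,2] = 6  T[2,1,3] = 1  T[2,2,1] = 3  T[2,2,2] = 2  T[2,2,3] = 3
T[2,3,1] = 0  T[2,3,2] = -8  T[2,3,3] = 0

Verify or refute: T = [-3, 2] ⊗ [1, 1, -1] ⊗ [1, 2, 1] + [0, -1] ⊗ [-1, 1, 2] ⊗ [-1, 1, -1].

Reconstruct entry (2,1,2) from the claimed factors: Σₗ aₗ[2]bₗ[1]cₗ[2] = (2)·(1)·(2) + (-1)·(-1)·(1) = 5, but T[2,1,2] = 6. The claim is false.

No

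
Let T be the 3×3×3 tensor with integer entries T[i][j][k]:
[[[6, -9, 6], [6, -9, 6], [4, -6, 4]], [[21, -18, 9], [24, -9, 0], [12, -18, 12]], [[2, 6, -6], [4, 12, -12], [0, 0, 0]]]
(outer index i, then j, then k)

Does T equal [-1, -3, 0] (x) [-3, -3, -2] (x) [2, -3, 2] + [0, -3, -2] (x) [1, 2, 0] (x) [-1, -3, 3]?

Yes

Reconstruct entrywise from the claimed factors. For example, T[2,1,0] = 4 and Σₗ aₗ[2]bₗ[1]cₗ[0] = (0)·(-3)·(2) + (-2)·(2)·(-1) = 4; checking all 27 entries, every one matches. The claim holds.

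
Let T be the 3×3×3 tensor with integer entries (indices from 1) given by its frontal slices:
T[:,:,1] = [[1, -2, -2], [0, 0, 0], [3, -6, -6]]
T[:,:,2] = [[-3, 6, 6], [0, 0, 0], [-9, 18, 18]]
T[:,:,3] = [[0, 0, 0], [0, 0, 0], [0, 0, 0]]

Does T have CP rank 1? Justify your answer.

If T = a ⊗ b ⊗ c then every fibre of T is a multiple of the corresponding factor, so read the factors off the fibres through the nonzero entry T[1,1,1] = 1.
The mode-1 fibre T[:,1,1] = [1, 0, 3] gives a = [1, 0, 3] (primitive direction); the mode-2 fibre T[1,:,1] = [1, -2, -2] gives b = [1, -2, -2]; then c[k] = T[1,1,k] / (a[1]·b[1]) = [1, -3, 0] / 1 = [1, -3, 0].
Expanding [1, 0, 3] ⊗ [1, -2, -2] ⊗ [1, -3, 0] reproduces all 27 entries of T, so T = [1, 0, 3] ⊗ [1, -2, -2] ⊗ [1, -3, 0] and rank(T) ≤ 1.
Equivalently every frontal slice T[:,:,k] is c[k] times the rank-1 matrix [1, 0, 3] ⊗ [1, -2, -2]. So T has rank 1 (it is nonzero).

Yes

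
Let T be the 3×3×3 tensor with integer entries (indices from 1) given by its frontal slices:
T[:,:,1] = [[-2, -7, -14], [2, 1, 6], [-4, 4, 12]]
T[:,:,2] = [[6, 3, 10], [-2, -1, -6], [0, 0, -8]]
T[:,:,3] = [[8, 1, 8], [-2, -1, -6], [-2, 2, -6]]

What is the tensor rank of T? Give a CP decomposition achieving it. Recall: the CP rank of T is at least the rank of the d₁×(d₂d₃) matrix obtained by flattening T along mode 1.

rank(T) = 3

Lower bound: the mode-2 unfolding of T (rows indexed by j, columns by (i,k) = (1,1), (1,2), (1,3), (2,1), (2,2), (2,3), (3,1), (3,2), (3,3)) is [[-2, 6, 8, 2, -2, -2, -4, 0, -2], [-7, 3, 1, 1, -1, -1, 4, 0, 2], [-14, 10, 8, 6, -6, -6, 12, -8, -6]].
There the 3×3 minor on rows j ∈ {1, 2, 3}, columns (i,k) ∈ {(1,1), (1,2), (2,1)} is det [[-2, 6, 2], [-7, 3, 1], [-14, 10, 6]] = 96 ≠ 0, so this unfolding has rank ≥ 3; CP rank is at least every unfolding rank, so rank(T) ≥ 3. (Flattening ranks never certify an upper bound on CP rank; for that we must actually write T with 3 rank-1 terms.)
Upper bound: T is a sum of 3 rank-1 terms, T = (1, -1, -2) ⊗ (2, 1, -2) ⊗ (1, -1, -1) + (1, 0, -1) ⊗ (1, -1, -1) ⊗ (4, 0, 2) + (2, -1, -1) ⊗ (2, 1, 2) ⊗ (-2, 2, 2) (one valid choice — decompositions are not unique — normalised so each a, b is primitive with positive first nonzero entry; check it by expanding all entries), so rank(T) ≤ 3.
These bounds meet, so rank(T) = 3.
Check entry T[3,2,1] = 4: (-2)·(1)·(1) + (-1)·(-1)·(4) + (-1)·(1)·(-2) = 4.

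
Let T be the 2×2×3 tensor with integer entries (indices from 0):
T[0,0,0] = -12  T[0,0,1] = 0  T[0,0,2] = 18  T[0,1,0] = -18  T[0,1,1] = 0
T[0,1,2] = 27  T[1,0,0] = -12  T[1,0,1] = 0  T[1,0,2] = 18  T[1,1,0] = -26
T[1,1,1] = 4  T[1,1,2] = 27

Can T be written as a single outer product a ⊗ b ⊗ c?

The mode-2 unfolding of T (rows indexed by j, columns by (i,k) = (0,0), (0,1), (0,2), (1,0), (1,1), (1,2)) is [[-12, 0, 18, -12, 0, 18], [-18, 0, 27, -26, 4, 27]].
There the 2×2 minor on rows j ∈ {0, 1}, columns (i,k) ∈ {(0,0), (1,0)} is det [[-12, -12], [-18, -26]] = 96 ≠ 0, so this unfolding has rank ≥ 2; CP rank is at least every unfolding rank, so rank(T) ≥ 2.
In particular rank(T) ≥ 2 > 1, so T is not rank-1.

No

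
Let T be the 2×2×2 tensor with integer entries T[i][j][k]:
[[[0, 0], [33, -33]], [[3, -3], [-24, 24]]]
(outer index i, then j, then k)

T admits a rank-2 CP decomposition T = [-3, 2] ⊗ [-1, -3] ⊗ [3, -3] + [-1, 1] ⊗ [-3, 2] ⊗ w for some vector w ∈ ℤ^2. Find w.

Subtract the known terms from T to get the rank-1 residual R = [-1, 1] ⊗ [-3, 2] ⊗ w, so R[i,j,k] = a[i]·b[j]·w[k]. Pick indices with nonzero a[0]·b[0] = (-1)·(-3) = 3. Only the fibre through (0,0,·) is needed: R[0,0,:] = T[0,0,:] − Σₗ aₗ[0]bₗ[0]cₗ = [0, 0] − (-3)·(-1)·[3, -3] = [-9, 9]. Then w[k] = R[0,0,k] / 3 for each k, giving w = [-9, 9] / 3 = [-3, 3].

w = [-3, 3]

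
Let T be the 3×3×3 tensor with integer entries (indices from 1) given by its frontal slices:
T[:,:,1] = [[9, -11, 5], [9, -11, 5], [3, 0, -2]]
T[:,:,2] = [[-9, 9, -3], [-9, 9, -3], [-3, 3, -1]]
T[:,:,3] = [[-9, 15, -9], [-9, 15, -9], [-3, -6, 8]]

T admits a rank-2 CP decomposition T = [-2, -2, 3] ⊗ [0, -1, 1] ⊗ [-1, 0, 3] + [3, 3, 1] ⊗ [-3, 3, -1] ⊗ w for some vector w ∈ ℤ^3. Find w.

Subtract the known terms from T to get the rank-1 residual R = [3, 3, 1] ⊗ [-3, 3, -1] ⊗ w, so R[i,j,k] = a[i]·b[j]·w[k]. Pick indices with nonzero a[1]·b[1] = (3)·(-3) = -9. Only the fibre through (1,1,·) is needed: R[1,1,:] = T[1,1,:] − Σₗ aₗ[1]bₗ[1]cₗ = [9, -9, -9] − (-2)·(0)·[-1, 0, 3] = [9, -9, -9]. Then w[k] = R[1,1,k] / -9 for each k, giving w = [9, -9, -9] / -9 = [-1, 1, 1].

w = [-1, 1, 1]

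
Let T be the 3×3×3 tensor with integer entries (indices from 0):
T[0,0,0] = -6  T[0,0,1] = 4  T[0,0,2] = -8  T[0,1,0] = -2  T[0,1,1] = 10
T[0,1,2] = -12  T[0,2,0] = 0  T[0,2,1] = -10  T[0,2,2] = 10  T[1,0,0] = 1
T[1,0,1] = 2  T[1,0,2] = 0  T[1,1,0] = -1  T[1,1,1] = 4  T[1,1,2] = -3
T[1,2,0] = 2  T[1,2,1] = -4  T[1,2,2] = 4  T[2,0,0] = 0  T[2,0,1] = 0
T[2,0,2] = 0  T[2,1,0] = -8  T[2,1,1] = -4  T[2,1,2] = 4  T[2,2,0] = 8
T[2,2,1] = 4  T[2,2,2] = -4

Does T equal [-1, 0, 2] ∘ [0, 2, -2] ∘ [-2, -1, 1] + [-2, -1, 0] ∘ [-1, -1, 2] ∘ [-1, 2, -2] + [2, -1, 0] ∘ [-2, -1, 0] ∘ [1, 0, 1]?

Reconstruct entry (0,1,0) from the claimed factors: Σₗ aₗ[0]bₗ[1]cₗ[0] = (-1)·(2)·(-2) + (-2)·(-1)·(-1) + (2)·(-1)·(1) = 0, but T[0,1,0] = -2. The claim is false.

No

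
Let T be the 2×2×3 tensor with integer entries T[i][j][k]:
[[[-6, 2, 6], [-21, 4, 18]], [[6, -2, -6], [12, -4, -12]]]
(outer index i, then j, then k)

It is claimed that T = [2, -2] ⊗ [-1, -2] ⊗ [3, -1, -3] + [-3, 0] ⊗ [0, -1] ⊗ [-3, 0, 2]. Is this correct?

Reconstruct entrywise from the claimed factors. For example, T[0,1,1] = 4 and Σₗ aₗ[0]bₗ[1]cₗ[1] = (2)·(-2)·(-1) + (-3)·(-1)·(0) = 4; checking all 12 entries, every one matches. The claim holds.

Yes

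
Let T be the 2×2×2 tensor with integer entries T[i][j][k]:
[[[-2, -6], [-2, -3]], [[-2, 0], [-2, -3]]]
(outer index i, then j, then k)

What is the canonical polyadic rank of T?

Lower bound: in the mode-1 unfolding of T (rows indexed by i, columns by (j,k)) the 2×2 minor on rows i ∈ {0, 1}, columns (j,k) ∈ {(0,0), (0,1)} is det [[-2, -6], [-2, 0]] = -12 ≠ 0, so that unfolding has rank ≥ 2 and hence rank(T) ≥ 2 (CP rank is at least every unfolding rank, though it can be larger).
Upper bound: with S_k = T[:,:,k], the two rank-1 terms a₁b₁ᵀ, a₂b₂ᵀ are the rank-1 members of the pencil x·S₀ + y·S₁.
det(x·S₀ + y·S₁) is 12·xy + 18·y² = 6·(2·x + 3·y)(y), vanishing at (x:y) = (3:-2) and (1:0).
M₁ = 3·S₀ − 2·S₁ = [[6, 0], [-6, 0]] = 6·[1, -1][1, 0]ᵀ and M₂ = S₀ = [[-2, -2], [-2, -2]] = (-2)·[1, 1][1, 1]ᵀ, so take a₁ = [1, -1], b₁ = [1, 0], a₂ = [1, 1], b₂ = [1, 1].
Each slice is an integer combination of E₁ = a₁b₁ᵀ and E₂ = a₂b₂ᵀ: S₀ = −2·E₂, S₁ = −3·E₁ − 3·E₂; reading off coefficients, c₁ = [0, -3] and c₂ = [-2, -3].
Hence T = [1, -1] ⊗ [1, 0] ⊗ [0, -3] + [1, 1] ⊗ [1, 1] ⊗ [-2, -3], so rank(T) ≤ 2.
These bounds meet, so rank(T) = 2.

2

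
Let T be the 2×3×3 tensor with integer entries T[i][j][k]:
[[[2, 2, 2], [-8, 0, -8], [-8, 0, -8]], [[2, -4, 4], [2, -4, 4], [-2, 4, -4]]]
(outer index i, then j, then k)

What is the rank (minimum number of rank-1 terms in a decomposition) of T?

3

Lower bound: the mode-3 unfolding of T (rows indexed by k, columns by (i,j) = (0,0), (0,1), (0,2), (1,0), (1,1), (1,2)) is [[2, -8, -8, 2, 2, -2], [2, 0, 0, -4, -4, 4], [2, -8, -8, 4, 4, -4]].
There the 3×3 minor on rows k ∈ {0, 1, 2}, columns (i,j) ∈ {(0,0), (0,1), (1,0)} is det [[2, -8, 2], [2, 0, -4], [2, -8, 4]] = 32 ≠ 0, so this unfolding has rank ≥ 3; CP rank is at least every unfolding rank, so rank(T) ≥ 3. (Flattening ranks never certify an upper bound on CP rank; for that we must actually write T with 3 rank-1 terms.)
Upper bound: T is a sum of 3 rank-1 terms, T = (0, 1) (x) (1, 1, -1) (x) (2, -4, 4) + (1, 0) (x) (0, 1, 1) (x) (-4, 4, -4) + (1, 0) (x) (1, -2, -2) (x) (2, 2, 2) (one valid choice — decompositions are not unique — normalised so each a, b is primitive with positive first nonzero entry; check it by expanding all entries), so rank(T) ≤ 3.
These bounds meet, so rank(T) = 3.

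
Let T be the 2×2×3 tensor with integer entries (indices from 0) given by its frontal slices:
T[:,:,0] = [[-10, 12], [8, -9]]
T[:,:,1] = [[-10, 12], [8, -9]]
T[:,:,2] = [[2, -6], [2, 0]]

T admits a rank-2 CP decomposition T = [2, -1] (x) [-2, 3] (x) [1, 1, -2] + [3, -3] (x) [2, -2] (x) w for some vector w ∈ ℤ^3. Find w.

w = [-1, -1, -1]

Subtract the known terms from T to get the rank-1 residual R = [3, -3] (x) [2, -2] (x) w, so R[i,j,k] = a[i]·b[j]·w[k]. Pick indices with nonzero a[0]·b[0] = (3)·(2) = 6. Only the fibre through (0,0,·) is needed: R[0,0,:] = T[0,0,:] − Σₗ aₗ[0]bₗ[0]cₗ = [-10, -10, 2] − (2)·(-2)·[1, 1, -2] = [-6, -6, -6]. Then w[k] = R[0,0,k] / 6 for each k, giving w = [-6, -6, -6] / 6 = [-1, -1, -1].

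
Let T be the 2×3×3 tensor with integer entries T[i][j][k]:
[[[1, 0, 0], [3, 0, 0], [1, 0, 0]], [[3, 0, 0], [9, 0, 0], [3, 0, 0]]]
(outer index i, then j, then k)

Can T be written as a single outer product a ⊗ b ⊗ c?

If T = a ⊗ b ⊗ c then every fibre of T is a multiple of the corresponding factor, so read the factors off the fibres through the nonzero entry T[0,0,0] = 1.
The mode-1 fibre T[:,0,0] = [1, 3] gives a = [1, 3] (primitive direction); the mode-2 fibre T[0,:,0] = [1, 3, 1] gives b = [1, 3, 1]; then c[k] = T[0,0,k] / (a[0]·b[0]) = [1, 0, 0] / 1 = [1, 0, 0].
Expanding [1, 3] ⊗ [1, 3, 1] ⊗ [1, 0, 0] reproduces all 18 entries of T, so T = [1, 3] ⊗ [1, 3, 1] ⊗ [1, 0, 0] and rank(T) ≤ 1.
Equivalently every frontal slice T[:,:,k] is c[k] times the rank-1 matrix [1, 3] ⊗ [1, 3, 1]. So T has rank 1 (it is nonzero).

Yes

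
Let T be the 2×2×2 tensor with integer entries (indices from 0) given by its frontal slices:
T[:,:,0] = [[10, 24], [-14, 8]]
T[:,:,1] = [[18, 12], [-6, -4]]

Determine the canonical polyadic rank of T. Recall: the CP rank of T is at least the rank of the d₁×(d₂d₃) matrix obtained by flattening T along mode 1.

Lower bound: the mode-2 unfolding of T (rows indexed by j, columns by (i,k) = (0,0), (0,1), (1,0), (1,1)) is [[10, 18, -14, -6], [24, 12, 8, -4]].
There the 2×2 minor on rows j ∈ {0, 1}, columns (i,k) ∈ {(0,0), (0,1)} is det [[10, 18], [24, 12]] = -312 ≠ 0, so this unfolding has rank ≥ 2; CP rank is at least every unfolding rank, so rank(T) ≥ 2. (This is only a lower bound: in general the CP rank may exceed every unfolding rank, so we still need to exhibit 2 rank-1 terms summing to T.)
Upper bound — finding two terms. Write S_k = T[:,:,k] for the frontal slices: S₀ = [[10, 24], [-14, 8]], S₁ = [[18, 12], [-6, -4]].
If T = a₁ ⊗ b₁ ⊗ c₁ + a₂ ⊗ b₂ ⊗ c₂ then each S_k = c₁[k]·a₁b₁ᵀ + c₂[k]·a₂b₂ᵀ. S₀ and S₁ are linearly independent, so a₁b₁ᵀ and a₂b₂ᵀ must span the same plane of matrices: they are the rank-1 matrices of the form x·S₀ + y·S₁.
det(x·S₀ + y·S₁) is 416·x² + 416·xy = 416·(x + y)(x), vanishing at (x:y) = (1:-1) and (0:1).
M₁ = S₀ − S₁ = [[-8, 12], [-8, 12]] = (-4)·[1, 1][2, -3]ᵀ and M₂ = S₁ = [[18, 12], [-6, -4]] = 2·[3, -1][3, 2]ᵀ, so take a₁ = [1, 1], b₁ = [2, -3], a₂ = [3, -1], b₂ = [3, 2].
Each slice is an integer combination of E₁ = a₁b₁ᵀ and E₂ = a₂b₂ᵀ: S₀ = −4·E₁ + 2·E₂, S₁ = 2·E₂; reading off coefficients, c₁ = [-4, 0] and c₂ = [2, 2].
Hence T = [1, 1] ⊗ [2, -3] ⊗ [-4, 0] + [3, -1] ⊗ [3, 2] ⊗ [2, 2], so rank(T) ≤ 2.
These bounds meet, so rank(T) = 2.

2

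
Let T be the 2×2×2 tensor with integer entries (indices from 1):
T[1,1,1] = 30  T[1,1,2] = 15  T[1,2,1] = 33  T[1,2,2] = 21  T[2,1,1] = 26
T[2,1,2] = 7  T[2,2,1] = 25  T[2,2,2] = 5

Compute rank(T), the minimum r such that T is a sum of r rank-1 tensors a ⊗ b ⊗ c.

Lower bound: the mode-1 unfolding of T (rows indexed by i, columns by (j,k) = (1,1), (1,2), (2,1), (2,2)) is [[30, 15, 33, 21], [26, 7, 25, 5]].
There the 2×2 minor on rows i ∈ {1, 2}, columns (j,k) ∈ {(1,1), (1,2)} is det [[30, 15], [26, 7]] = -180 ≠ 0, so this unfolding has rank ≥ 2; CP rank is at least every unfolding rank, so rank(T) ≥ 2. (Unfolding ranks only ever bound the CP rank from below — rank(T) can be strictly larger than all of them — so the matching upper bound has to come from an explicit 2-term decomposition.)
Upper bound — finding two terms. Write S_k = T[:,:,k] for the frontal slices: S₁ = [[30, 33], [26, 25]], S₂ = [[15, 21], [7, 5]].
If T = a₁ ⊗ b₁ ⊗ c₁ + a₂ ⊗ b₂ ⊗ c₂ then each S_k = c₁[k]·a₁b₁ᵀ + c₂[k]·a₂b₂ᵀ. S₁ and S₂ are linearly independent, so a₁b₁ᵀ and a₂b₂ᵀ must span the same plane of matrices: they are the rank-1 matrices of the form x·S₁ + y·S₂.
det(x·S₁ + y·S₂) is −108·x² − 252·xy − 72·y² = (-36)·(x + 2·y)(3·x + y), vanishing at (x:y) = (2:-1) and (1:-3).
M₁ = 2·S₁ − S₂ = [[45, 45], [45, 45]] = 45·[1, 1][1, 1]ᵀ and M₂ = S₁ − 3·S₂ = [[-15, -30], [5, 10]] = (-5)·[3, -1][1, 2]ᵀ, so take a₁ = [1, 1], b₁ = [1, 1], a₂ = [3, -1], b₂ = [1, 2].
Each slice is an integer combination of E₁ = a₁b₁ᵀ and E₂ = a₂b₂ᵀ: S₁ = 27·E₁ + E₂, S₂ = 9·E₁ + 2·E₂; reading off coefficients, c₁ = [27, 9] and c₂ = [1, 2].
Hence T = [1, 1] ⊗ [1, 1] ⊗ [27, 9] + [3, -1] ⊗ [1, 2] ⊗ [1, 2], so rank(T) ≤ 2.
These bounds meet, so rank(T) = 2.

2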